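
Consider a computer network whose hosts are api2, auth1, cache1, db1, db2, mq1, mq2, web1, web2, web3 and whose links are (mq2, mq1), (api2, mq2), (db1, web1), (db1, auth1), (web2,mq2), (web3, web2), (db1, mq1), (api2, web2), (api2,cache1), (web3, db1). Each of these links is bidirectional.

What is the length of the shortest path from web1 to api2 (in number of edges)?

4

Distance 0: web1.
Distance 1: db1.
Distance 2: auth1, mq1, web3.
Distance 3: mq2, web2.
Distance 4: api2 — contains api2.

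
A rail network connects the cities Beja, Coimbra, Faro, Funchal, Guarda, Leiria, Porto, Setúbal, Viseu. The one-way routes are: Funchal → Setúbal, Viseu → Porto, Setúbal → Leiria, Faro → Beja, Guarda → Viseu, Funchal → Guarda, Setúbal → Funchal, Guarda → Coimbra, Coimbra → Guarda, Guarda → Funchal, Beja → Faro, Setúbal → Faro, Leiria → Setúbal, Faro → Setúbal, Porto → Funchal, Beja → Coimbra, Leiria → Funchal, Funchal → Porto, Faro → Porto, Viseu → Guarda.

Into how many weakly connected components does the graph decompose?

1

From Beja: component {Beja, Coimbra, Faro, Funchal, Guarda, Leiria, Porto, Setúbal, Viseu}.
That's 1 component.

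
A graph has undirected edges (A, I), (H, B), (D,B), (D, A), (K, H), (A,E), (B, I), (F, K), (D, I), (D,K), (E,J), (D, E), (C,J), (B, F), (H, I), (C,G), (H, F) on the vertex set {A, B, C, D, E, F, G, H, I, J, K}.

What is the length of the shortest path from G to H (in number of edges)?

Distance 0: G.
Distance 1: C.
Distance 2: J.
Distance 3: E.
Distance 4: A, D.
Distance 5: B, I, K.
Distance 6: F, H — contains H.

6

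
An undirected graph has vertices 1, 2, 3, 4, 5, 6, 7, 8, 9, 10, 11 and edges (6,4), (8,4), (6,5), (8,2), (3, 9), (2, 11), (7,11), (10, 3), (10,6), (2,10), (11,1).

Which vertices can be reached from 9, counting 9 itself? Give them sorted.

1, 2, 3, 4, 5, 6, 7, 8, 9, 10, 11

Start at 9.
Its neighbours: 3.
Then their neighbours: 10.
Then next layer: 2, 6.
Then next layer: 4, 5, 8, 11.
Then next layer: 1, 7.
Every vertex is now reached.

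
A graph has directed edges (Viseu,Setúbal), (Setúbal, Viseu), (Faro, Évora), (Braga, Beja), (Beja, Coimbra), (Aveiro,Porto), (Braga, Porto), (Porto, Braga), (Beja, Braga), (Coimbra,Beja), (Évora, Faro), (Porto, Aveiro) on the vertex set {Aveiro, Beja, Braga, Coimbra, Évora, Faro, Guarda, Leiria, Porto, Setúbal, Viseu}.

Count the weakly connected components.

From Aveiro: component {Aveiro, Beja, Braga, Coimbra, Porto}.
From Évora: component {Évora, Faro}.
From Guarda: component {Guarda}.
From Leiria: component {Leiria}.
From Setúbal: component {Setúbal, Viseu}.
That's 5 components.

5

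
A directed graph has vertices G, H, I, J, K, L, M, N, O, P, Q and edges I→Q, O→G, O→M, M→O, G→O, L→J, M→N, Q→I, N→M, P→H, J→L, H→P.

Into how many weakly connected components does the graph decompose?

From G: component {G, M, N, O}.
From H: component {H, P}.
From I: component {I, Q}.
From J: component {J, L}.
From K: component {K}.
That's 5 components.

5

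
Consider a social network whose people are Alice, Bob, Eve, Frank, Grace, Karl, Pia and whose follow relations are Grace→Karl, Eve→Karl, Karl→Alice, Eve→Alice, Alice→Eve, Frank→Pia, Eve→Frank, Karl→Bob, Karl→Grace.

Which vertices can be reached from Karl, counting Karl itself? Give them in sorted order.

Alice, Bob, Eve, Frank, Grace, Karl, Pia

Start at Karl.
Its neighbours: Alice, Bob, Grace.
Then their neighbours: Eve.
Then next layer: Frank.
Then next layer: Pia.
Every vertex is now reached.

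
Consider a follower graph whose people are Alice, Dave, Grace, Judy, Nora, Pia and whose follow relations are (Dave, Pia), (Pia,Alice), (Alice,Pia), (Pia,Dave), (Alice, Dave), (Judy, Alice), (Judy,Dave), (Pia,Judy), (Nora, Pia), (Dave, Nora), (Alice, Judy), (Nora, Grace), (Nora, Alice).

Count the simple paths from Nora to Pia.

4

Nora→Alice→Dave→Pia
Nora→Alice→Judy→Dave→Pia
Nora→Alice→Pia
Nora→Pia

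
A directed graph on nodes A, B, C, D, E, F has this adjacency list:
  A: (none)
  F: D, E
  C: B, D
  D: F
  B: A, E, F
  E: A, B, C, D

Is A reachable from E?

Explore from E.
Distance 1: reach A, B, C, D.
Found A.

Yes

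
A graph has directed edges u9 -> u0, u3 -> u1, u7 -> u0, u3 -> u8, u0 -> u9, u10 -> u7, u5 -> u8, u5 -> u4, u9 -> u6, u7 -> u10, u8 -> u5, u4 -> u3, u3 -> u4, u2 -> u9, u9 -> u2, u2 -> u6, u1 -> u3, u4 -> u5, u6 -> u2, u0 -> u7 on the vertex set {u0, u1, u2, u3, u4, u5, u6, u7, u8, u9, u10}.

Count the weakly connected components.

From u0: component {u0, u2, u6, u7, u9, u10}.
From u1: component {u1, u3, u4, u5, u8}.
That's 2 components.

2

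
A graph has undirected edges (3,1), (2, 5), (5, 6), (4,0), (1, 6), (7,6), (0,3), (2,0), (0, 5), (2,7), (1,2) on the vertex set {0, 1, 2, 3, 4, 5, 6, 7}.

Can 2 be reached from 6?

Explore from 6.
Distance 1: reach 1, 5, 7.
Distance 2: reach 0, 2, 3.
Found 2.

Yes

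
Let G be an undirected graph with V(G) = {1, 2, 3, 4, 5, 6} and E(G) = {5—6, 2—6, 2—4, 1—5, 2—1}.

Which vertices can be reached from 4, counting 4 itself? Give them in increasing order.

Start at 4.
Its neighbours: 2.
Then their neighbours: 1, 6.
Then next layer: 5.
Nothing further is reachable.

1, 2, 4, 5, 6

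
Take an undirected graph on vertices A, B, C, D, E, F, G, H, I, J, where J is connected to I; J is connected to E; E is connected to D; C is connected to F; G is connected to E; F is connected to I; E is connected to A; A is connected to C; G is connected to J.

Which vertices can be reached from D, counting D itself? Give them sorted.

A, C, D, E, F, G, I, J

Start at D.
Its neighbours: E.
Then their neighbours: A, G, J.
Then next layer: C, I.
Then next layer: F.
Nothing further is reachable.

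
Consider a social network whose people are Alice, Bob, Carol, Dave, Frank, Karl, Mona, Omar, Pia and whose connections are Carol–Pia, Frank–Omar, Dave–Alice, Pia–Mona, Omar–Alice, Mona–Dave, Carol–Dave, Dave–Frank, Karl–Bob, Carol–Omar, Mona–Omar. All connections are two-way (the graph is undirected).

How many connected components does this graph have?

2

From Alice: component {Alice, Carol, Dave, Frank, Mona, Omar, Pia}.
From Bob: component {Bob, Karl}.
That's 2 components.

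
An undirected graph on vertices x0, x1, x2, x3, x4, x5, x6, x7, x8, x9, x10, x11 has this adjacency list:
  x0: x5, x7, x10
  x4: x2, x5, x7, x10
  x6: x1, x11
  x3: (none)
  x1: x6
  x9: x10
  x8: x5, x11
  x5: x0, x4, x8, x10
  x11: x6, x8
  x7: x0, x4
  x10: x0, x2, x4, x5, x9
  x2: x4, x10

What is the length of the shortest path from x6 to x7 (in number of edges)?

5

Distance 0: x6.
Distance 1: x1, x11.
Distance 2: x8.
Distance 3: x5.
Distance 4: x0, x4, x10.
Distance 5: x2, x7, x9 — contains x7.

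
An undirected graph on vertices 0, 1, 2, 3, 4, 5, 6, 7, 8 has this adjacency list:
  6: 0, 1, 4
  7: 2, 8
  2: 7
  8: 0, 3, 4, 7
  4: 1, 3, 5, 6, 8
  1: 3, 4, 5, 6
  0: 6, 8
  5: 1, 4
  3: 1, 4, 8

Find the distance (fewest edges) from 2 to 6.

4

Distance 0: 2.
Distance 1: 7.
Distance 2: 8.
Distance 3: 0, 3, 4.
Distance 4: 1, 5, 6 — contains 6.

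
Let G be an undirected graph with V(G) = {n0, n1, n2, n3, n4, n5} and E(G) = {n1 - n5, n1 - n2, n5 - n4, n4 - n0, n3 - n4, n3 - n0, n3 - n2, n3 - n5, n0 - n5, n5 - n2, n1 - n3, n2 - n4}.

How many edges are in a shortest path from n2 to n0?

Distance 0: n2.
Distance 1: n1, n3, n4, n5.
Distance 2: n0 — contains n0.

2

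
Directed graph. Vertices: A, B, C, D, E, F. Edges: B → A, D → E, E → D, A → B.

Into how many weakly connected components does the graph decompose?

4

From A: component {A, B}.
From C: component {C}.
From D: component {D, E}.
From F: component {F}.
That's 4 components.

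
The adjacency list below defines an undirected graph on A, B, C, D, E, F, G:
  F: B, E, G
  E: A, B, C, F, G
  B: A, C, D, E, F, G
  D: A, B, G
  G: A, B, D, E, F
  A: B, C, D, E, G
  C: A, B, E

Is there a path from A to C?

Explore from A.
Distance 1: reach B, C, D, E, G.
Found C.

Yes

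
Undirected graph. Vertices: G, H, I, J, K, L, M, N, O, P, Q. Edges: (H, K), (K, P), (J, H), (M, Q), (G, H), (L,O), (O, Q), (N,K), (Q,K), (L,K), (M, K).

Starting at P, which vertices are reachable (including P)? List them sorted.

G, H, J, K, L, M, N, O, P, Q

Start at P.
Its neighbours: K.
Then their neighbours: H, L, M, N, Q.
Then next layer: G, J, O.
Nothing further is reachable.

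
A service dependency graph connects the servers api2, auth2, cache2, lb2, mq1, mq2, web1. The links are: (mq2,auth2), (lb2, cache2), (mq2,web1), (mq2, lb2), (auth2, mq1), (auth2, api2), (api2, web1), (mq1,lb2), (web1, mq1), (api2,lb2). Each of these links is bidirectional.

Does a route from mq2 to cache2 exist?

Yes

Explore from mq2.
Distance 1: reach auth2, lb2, web1.
Distance 2: reach api2, cache2, mq1.
Found cache2.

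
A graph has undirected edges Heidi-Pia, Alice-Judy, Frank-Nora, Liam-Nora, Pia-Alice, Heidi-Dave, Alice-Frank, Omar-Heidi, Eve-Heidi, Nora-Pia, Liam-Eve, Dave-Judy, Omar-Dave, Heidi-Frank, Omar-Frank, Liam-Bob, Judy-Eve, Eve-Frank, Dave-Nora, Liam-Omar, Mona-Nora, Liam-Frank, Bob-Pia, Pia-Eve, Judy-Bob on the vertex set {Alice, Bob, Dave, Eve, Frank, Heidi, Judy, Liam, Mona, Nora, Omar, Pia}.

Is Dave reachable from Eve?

Explore from Eve.
Distance 1: reach Frank, Heidi, Judy, Liam, Pia.
Distance 2: reach Alice, Bob, Dave, Nora, Omar.
Found Dave.

Yes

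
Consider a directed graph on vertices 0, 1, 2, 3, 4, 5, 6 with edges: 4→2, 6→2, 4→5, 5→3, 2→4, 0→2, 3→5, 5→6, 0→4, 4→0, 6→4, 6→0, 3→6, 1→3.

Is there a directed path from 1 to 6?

Yes

Explore from 1.
Distance 1: reach 3.
Distance 2: reach 5, 6.
Found 6.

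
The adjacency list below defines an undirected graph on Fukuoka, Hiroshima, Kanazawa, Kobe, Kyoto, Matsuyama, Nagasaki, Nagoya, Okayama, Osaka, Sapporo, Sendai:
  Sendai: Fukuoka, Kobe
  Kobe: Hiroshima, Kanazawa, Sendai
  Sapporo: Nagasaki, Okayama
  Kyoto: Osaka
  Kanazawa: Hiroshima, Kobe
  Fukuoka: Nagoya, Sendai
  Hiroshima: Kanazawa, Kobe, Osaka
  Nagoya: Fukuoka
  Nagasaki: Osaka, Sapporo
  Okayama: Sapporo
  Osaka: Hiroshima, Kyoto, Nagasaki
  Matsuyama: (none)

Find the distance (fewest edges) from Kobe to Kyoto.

Distance 0: Kobe.
Distance 1: Hiroshima, Kanazawa, Sendai.
Distance 2: Fukuoka, Osaka.
Distance 3: Kyoto, Nagasaki, Nagoya — contains Kyoto.

3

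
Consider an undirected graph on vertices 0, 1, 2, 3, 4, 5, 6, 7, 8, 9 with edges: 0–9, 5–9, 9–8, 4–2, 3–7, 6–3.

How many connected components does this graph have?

From 0: component {0, 5, 8, 9}.
From 1: component {1}.
From 2: component {2, 4}.
From 3: component {3, 6, 7}.
That's 4 components.

4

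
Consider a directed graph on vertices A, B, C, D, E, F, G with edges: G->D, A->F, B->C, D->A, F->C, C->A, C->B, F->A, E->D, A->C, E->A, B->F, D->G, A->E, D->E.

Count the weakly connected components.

1

From A: component {A, B, C, D, E, F, G}.
That's 1 component.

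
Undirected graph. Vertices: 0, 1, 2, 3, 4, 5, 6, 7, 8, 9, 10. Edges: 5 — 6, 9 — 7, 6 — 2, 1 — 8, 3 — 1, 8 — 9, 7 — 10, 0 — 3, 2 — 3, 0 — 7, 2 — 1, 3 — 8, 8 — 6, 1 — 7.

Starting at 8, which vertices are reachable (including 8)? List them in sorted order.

Start at 8.
Its neighbours: 1, 3, 6, 9.
Then their neighbours: 0, 2, 5, 7.
Then next layer: 10.
Nothing further is reachable.

0, 1, 2, 3, 5, 6, 7, 8, 9, 10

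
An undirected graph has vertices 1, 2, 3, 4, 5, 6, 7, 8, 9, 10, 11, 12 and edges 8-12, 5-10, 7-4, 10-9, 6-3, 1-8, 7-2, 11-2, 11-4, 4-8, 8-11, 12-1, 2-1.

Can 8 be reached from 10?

Explore from 10.
Distance 1: reach 5, 9.
The search is exhausted without reaching 8; it lies in a different component.

No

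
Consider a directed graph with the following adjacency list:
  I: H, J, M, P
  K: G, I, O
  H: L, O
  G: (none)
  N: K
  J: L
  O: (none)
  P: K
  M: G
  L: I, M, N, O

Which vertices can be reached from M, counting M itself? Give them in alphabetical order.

G, M

Start at M.
Its neighbours: G.
Nothing further is reachable.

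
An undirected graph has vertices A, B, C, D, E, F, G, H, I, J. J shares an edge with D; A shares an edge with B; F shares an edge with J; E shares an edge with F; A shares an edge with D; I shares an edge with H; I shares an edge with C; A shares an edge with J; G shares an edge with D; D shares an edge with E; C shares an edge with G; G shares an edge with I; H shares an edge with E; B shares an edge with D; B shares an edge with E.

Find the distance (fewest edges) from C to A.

Distance 0: C.
Distance 1: G, I.
Distance 2: D, H.
Distance 3: A, B, E, J — contains A.

3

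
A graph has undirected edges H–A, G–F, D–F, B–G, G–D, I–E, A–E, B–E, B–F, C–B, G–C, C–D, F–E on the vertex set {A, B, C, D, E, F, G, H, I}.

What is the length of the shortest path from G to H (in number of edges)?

Distance 0: G.
Distance 1: B, C, D, F.
Distance 2: E.
Distance 3: A, I.
Distance 4: H — contains H.

4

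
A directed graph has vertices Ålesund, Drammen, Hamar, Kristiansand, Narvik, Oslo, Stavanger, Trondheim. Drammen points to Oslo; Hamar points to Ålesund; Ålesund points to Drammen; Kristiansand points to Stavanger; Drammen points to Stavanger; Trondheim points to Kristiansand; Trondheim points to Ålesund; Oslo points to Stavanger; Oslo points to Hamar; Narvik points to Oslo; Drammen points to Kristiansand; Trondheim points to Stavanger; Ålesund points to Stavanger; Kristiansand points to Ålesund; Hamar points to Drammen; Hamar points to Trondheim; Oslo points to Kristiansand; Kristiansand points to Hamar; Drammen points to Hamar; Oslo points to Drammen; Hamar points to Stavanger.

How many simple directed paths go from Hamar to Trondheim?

1

Hamar→Trondheim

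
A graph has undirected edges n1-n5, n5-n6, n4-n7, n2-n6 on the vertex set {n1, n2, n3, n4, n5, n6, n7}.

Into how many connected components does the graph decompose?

From n1: component {n1, n2, n5, n6}.
From n3: component {n3}.
From n4: component {n4, n7}.
That's 3 components.

3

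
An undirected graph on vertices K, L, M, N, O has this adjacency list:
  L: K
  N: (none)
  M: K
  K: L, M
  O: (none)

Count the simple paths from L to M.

1

L–K–M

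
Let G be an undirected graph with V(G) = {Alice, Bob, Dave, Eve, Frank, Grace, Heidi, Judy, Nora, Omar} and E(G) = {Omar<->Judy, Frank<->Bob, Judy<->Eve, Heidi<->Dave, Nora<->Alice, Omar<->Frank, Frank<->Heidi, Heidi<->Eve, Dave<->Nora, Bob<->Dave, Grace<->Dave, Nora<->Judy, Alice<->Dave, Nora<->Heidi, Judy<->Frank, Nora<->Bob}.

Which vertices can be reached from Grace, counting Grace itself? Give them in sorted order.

Alice, Bob, Dave, Eve, Frank, Grace, Heidi, Judy, Nora, Omar

Start at Grace.
Its neighbours: Dave.
Then their neighbours: Alice, Bob, Heidi, Nora.
Then next layer: Eve, Frank, Judy.
Then next layer: Omar.
Every vertex is now reached.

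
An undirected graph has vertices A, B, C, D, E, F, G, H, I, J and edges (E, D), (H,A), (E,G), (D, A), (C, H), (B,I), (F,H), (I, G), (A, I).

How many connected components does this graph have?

From A: component {A, B, C, D, E, F, G, H, I}.
From J: component {J}.
That's 2 components.

2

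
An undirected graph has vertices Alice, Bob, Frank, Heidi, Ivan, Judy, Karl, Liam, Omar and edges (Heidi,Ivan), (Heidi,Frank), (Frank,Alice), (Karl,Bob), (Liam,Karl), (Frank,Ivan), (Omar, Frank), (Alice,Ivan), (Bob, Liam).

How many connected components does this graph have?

From Alice: component {Alice, Frank, Heidi, Ivan, Omar}.
From Bob: component {Bob, Karl, Liam}.
From Judy: component {Judy}.
That's 3 components.

3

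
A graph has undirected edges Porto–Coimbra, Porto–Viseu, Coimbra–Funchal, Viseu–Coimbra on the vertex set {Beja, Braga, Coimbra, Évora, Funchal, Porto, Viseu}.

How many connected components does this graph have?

4

From Beja: component {Beja}.
From Braga: component {Braga}.
From Coimbra: component {Coimbra, Funchal, Porto, Viseu}.
From Évora: component {Évora}.
That's 4 components.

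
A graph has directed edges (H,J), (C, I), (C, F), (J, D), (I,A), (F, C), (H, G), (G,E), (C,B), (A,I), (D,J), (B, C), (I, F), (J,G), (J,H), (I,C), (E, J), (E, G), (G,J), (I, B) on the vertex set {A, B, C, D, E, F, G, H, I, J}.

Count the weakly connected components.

From A: component {A, B, C, F, I}.
From D: component {D, E, G, H, J}.
That's 2 components.

2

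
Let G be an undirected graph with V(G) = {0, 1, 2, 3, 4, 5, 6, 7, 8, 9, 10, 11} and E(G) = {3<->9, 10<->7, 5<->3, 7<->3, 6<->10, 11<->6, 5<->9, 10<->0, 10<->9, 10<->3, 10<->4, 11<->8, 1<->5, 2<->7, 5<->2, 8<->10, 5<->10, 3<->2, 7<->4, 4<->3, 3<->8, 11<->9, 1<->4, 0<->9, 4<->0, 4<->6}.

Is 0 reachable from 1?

Explore from 1.
Distance 1: reach 4, 5.
Distance 2: reach 0, 2, 3, 6, 7, 9, 10.
Found 0.

Yes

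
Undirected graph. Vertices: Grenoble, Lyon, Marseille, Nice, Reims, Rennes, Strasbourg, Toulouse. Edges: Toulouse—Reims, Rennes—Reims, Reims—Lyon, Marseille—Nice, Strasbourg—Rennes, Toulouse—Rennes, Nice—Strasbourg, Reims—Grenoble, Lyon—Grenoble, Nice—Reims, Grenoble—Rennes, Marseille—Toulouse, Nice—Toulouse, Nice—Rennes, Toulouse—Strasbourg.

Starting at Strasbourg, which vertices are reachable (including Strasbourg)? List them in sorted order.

Start at Strasbourg.
Its neighbours: Nice, Rennes, Toulouse.
Then their neighbours: Grenoble, Marseille, Reims.
Then next layer: Lyon.
Every vertex is now reached.

Grenoble, Lyon, Marseille, Nice, Reims, Rennes, Strasbourg, Toulouse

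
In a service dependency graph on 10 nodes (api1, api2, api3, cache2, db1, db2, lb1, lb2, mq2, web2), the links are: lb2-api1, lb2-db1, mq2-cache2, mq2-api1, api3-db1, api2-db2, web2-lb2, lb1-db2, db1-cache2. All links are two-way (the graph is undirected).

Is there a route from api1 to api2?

No

Explore from api1.
Distance 1: reach lb2, mq2.
Distance 2: reach cache2, db1, web2.
Distance 3: reach api3.
The search is exhausted without reaching api2; it lies in a different component.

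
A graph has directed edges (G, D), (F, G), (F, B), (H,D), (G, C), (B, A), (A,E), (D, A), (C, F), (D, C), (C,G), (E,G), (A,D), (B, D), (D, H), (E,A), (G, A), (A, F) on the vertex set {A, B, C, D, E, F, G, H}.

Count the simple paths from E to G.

E→A→D→C→F→G
E→A→D→C→G
E→A→F→B→D→C→G
E→A→F→G
E→G

5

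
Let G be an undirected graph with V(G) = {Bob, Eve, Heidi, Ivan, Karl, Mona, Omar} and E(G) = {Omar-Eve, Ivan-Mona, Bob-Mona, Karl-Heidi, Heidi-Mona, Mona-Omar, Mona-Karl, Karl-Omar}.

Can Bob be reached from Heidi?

Yes

Explore from Heidi.
Distance 1: reach Karl, Mona.
Distance 2: reach Bob, Ivan, Omar.
Found Bob.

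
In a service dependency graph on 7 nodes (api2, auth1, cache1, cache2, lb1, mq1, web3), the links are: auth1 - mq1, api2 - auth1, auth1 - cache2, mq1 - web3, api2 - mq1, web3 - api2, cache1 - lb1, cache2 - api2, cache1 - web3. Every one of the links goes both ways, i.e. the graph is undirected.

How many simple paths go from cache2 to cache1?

7

cache2–api2–auth1–mq1–web3–cache1
cache2–api2–mq1–web3–cache1
cache2–api2–web3–cache1
cache2–auth1–api2–mq1–web3–cache1
cache2–auth1–api2–web3–cache1
cache2–auth1–mq1–api2–web3–cache1
cache2–auth1–mq1–web3–cache1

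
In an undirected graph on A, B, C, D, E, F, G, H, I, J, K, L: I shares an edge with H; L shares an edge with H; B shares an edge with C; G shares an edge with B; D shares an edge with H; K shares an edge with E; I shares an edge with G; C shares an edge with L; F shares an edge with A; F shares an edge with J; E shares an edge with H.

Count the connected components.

From A: component {A, F, J}.
From B: component {B, C, D, E, G, H, I, K, L}.
That's 2 components.

2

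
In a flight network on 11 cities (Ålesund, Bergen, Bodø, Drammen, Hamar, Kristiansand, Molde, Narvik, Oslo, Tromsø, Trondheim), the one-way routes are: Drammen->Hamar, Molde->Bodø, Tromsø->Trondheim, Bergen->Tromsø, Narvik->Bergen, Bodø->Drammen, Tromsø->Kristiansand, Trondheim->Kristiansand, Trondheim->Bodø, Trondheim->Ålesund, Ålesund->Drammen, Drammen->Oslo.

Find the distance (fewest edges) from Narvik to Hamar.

6

Distance 0: Narvik.
Distance 1: Bergen.
Distance 2: Tromsø.
Distance 3: Kristiansand, Trondheim.
Distance 4: Ålesund, Bodø.
Distance 5: Drammen.
Distance 6: Hamar, Oslo — contains Hamar.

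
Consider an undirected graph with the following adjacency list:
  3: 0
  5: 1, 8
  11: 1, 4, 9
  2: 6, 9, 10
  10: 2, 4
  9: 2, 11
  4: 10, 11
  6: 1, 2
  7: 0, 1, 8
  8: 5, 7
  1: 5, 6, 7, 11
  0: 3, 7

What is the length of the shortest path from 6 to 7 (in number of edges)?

2

Distance 0: 6.
Distance 1: 1, 2.
Distance 2: 5, 7, 9, 10, 11 — contains 7.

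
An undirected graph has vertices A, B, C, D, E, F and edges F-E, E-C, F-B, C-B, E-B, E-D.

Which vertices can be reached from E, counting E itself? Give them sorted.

B, C, D, E, F

Start at E.
Its neighbours: B, C, D, F.
Nothing further is reachable.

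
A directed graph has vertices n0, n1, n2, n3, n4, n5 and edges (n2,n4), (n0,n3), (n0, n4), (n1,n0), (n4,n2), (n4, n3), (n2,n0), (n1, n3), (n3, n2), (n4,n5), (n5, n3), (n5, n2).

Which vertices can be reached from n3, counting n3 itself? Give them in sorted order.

n0, n2, n3, n4, n5

Start at n3.
Its neighbours: n2.
Then their neighbours: n0, n4.
Then next layer: n5.
Nothing further is reachable.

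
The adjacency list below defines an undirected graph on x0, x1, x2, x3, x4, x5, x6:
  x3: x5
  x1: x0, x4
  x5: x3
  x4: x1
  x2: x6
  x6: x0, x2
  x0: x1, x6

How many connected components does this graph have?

From x0: component {x0, x1, x2, x4, x6}.
From x3: component {x3, x5}.
That's 2 components.

2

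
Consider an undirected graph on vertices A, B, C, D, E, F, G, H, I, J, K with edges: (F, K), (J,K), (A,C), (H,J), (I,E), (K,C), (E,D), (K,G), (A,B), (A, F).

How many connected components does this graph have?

2

From A: component {A, B, C, F, G, H, J, K}.
From D: component {D, E, I}.
That's 2 components.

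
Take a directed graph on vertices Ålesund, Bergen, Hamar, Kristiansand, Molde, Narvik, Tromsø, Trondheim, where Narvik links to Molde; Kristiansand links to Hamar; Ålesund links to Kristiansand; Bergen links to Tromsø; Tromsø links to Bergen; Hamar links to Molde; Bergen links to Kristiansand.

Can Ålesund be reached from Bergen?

Explore from Bergen.
Distance 1: reach Kristiansand, Tromsø.
Distance 2: reach Hamar.
Distance 3: reach Molde.
The search from Bergen is exhausted; no directed path reaches Ålesund.

No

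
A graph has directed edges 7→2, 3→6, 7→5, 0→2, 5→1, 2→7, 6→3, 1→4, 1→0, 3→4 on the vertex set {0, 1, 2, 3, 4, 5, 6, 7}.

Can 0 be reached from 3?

No

Explore from 3.
Distance 1: reach 4, 6.
The search from 3 is exhausted; no directed path reaches 0.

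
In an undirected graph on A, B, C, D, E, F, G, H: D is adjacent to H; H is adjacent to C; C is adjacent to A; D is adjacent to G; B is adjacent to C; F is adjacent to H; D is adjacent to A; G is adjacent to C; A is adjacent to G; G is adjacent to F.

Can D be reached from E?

E has no edges, so nothing is reachable from it.

No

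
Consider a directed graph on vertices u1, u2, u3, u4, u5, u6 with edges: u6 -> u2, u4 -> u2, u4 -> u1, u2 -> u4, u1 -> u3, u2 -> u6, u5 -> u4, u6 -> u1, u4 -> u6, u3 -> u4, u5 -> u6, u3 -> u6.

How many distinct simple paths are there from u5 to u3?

5

u5→u4→u1→u3
u5→u4→u2→u6→u1→u3
u5→u4→u6→u1→u3
u5→u6→u1→u3
u5→u6→u2→u4→u1→u3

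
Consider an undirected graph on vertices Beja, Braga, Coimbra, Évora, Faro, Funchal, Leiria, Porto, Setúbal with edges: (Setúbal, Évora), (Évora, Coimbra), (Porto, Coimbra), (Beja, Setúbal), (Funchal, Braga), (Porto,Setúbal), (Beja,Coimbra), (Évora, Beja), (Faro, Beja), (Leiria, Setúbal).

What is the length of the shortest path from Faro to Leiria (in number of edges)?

3

Distance 0: Faro.
Distance 1: Beja.
Distance 2: Coimbra, Évora, Setúbal.
Distance 3: Leiria, Porto — contains Leiria.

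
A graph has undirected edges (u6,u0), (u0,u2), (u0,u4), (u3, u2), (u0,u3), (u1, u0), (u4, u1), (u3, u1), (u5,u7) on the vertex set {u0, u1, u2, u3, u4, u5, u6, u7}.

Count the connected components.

2

From u0: component {u0, u1, u2, u3, u4, u6}.
From u5: component {u5, u7}.
That's 2 components.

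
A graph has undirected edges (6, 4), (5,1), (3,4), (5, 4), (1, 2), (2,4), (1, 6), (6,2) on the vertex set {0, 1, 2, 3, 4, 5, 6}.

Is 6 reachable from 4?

Explore from 4.
Distance 1: reach 2, 3, 5, 6.
Found 6.

Yes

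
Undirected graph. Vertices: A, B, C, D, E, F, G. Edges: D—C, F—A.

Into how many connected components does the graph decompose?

From A: component {A, F}.
From B: component {B}.
From C: component {C, D}.
From E: component {E}.
From G: component {G}.
That's 5 components.

5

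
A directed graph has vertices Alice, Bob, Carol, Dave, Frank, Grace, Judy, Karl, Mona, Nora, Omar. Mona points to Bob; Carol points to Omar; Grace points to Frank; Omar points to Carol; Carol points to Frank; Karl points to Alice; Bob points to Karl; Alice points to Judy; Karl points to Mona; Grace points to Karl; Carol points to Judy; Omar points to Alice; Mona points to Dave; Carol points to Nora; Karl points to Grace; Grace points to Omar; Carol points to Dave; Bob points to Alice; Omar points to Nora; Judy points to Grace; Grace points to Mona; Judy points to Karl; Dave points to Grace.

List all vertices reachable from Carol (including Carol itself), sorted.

Start at Carol.
Its neighbours: Dave, Frank, Judy, Nora, Omar.
Then their neighbours: Alice, Grace, Karl.
Then next layer: Mona.
Then next layer: Bob.
Every vertex is now reached.

Alice, Bob, Carol, Dave, Frank, Grace, Judy, Karl, Mona, Nora, Omar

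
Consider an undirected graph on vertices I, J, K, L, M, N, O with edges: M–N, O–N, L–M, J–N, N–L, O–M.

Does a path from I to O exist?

I has no edges, so nothing is reachable from it.

No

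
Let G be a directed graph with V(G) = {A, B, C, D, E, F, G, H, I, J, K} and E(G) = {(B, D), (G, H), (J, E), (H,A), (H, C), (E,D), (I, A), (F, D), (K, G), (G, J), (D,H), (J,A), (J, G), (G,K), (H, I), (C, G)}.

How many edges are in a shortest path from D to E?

Distance 0: D.
Distance 1: H.
Distance 2: A, C, I.
Distance 3: G.
Distance 4: J, K.
Distance 5: E — contains E.

5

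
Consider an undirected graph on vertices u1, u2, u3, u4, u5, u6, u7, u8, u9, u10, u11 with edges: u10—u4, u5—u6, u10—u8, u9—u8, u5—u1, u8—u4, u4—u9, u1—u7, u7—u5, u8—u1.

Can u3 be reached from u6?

No

Explore from u6.
Distance 1: reach u5.
Distance 2: reach u1, u7.
Distance 3: reach u8.
Distance 4: reach u4, u9, u10.
The search is exhausted without reaching u3; it lies in a different component.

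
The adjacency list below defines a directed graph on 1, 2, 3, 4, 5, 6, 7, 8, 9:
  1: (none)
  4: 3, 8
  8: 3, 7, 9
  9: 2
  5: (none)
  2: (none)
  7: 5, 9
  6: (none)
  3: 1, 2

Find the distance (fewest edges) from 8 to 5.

Distance 0: 8.
Distance 1: 3, 7, 9.
Distance 2: 1, 2, 5 — contains 5.

2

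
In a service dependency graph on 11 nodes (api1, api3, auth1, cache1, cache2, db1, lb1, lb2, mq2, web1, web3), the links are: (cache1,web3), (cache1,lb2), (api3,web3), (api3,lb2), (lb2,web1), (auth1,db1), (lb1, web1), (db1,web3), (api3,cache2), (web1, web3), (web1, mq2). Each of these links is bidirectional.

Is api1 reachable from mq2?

No

Explore from mq2.
Distance 1: reach web1.
Distance 2: reach lb1, lb2, web3.
Distance 3: reach api3, cache1, db1.
Distance 4: reach auth1, cache2.
The search is exhausted without reaching api1; it lies in a different component.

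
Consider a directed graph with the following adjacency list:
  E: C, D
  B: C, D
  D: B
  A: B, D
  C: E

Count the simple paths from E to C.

2

E→C
E→D→B→C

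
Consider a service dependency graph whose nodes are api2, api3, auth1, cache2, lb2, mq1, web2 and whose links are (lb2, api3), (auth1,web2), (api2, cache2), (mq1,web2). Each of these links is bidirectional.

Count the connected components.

From api2: component {api2, cache2}.
From api3: component {api3, lb2}.
From auth1: component {auth1, mq1, web2}.
That's 3 components.

3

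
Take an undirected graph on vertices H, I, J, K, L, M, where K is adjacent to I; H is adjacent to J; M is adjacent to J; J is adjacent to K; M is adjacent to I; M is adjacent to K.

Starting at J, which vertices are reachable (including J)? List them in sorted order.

Start at J.
Its neighbours: H, K, M.
Then their neighbours: I.
Nothing further is reachable.

H, I, J, K, M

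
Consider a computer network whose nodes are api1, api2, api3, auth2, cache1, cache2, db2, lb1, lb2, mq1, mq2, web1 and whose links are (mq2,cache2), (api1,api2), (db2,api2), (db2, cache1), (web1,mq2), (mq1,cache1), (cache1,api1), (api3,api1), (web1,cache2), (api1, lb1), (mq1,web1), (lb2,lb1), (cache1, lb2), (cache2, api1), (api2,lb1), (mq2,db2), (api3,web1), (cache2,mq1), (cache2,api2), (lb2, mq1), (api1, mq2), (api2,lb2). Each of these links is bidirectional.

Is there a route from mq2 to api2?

Explore from mq2.
Distance 1: reach api1, cache2, db2, web1.
Distance 2: reach api2, api3, cache1, lb1, mq1.
Found api2.

Yes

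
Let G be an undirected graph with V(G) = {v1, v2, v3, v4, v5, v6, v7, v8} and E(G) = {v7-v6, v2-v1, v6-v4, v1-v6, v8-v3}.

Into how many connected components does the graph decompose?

From v1: component {v1, v2, v4, v6, v7}.
From v3: component {v3, v8}.
From v5: component {v5}.
That's 3 components.

3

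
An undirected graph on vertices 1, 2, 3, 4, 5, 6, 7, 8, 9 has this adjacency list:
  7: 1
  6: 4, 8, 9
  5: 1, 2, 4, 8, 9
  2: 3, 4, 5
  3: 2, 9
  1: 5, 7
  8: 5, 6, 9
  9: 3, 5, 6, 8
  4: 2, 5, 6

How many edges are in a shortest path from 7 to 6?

4

Distance 0: 7.
Distance 1: 1.
Distance 2: 5.
Distance 3: 2, 4, 8, 9.
Distance 4: 3, 6 — contains 6.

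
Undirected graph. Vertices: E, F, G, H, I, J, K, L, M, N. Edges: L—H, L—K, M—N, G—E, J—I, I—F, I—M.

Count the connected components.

3

From E: component {E, G}.
From F: component {F, I, J, M, N}.
From H: component {H, K, L}.
That's 3 components.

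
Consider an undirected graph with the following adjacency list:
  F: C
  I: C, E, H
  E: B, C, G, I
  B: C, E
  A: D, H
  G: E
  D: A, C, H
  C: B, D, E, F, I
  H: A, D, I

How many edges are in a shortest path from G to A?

Distance 0: G.
Distance 1: E.
Distance 2: B, C, I.
Distance 3: D, F, H.
Distance 4: A — contains A.

4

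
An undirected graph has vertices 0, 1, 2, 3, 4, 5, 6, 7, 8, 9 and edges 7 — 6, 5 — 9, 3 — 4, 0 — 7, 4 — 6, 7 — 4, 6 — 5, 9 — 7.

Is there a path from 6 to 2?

No

Explore from 6.
Distance 1: reach 4, 5, 7.
Distance 2: reach 0, 3, 9.
The search is exhausted without reaching 2; it lies in a different component.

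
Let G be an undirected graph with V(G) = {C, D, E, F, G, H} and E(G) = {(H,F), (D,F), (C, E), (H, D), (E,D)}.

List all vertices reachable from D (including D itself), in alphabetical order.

C, D, E, F, H

Start at D.
Its neighbours: E, F, H.
Then their neighbours: C.
Nothing further is reachable.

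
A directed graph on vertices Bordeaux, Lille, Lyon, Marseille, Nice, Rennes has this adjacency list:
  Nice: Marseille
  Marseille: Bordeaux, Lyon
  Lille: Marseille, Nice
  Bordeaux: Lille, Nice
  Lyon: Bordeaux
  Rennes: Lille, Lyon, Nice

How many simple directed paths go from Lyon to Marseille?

Lyon→Bordeaux→Lille→Marseille
Lyon→Bordeaux→Lille→Nice→Marseille
Lyon→Bordeaux→Nice→Marseille

3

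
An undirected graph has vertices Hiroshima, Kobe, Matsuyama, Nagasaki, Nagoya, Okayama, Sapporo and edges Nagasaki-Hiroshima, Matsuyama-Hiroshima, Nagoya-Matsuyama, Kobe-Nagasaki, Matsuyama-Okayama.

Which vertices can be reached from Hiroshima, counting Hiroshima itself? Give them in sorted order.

Start at Hiroshima.
Its neighbours: Matsuyama, Nagasaki.
Then their neighbours: Kobe, Nagoya, Okayama.
Nothing further is reachable.

Hiroshima, Kobe, Matsuyama, Nagasaki, Nagoya, Okayama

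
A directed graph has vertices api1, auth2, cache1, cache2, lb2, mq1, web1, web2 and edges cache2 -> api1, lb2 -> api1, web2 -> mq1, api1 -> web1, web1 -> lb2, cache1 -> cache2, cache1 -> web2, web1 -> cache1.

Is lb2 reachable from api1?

Explore from api1.
Distance 1: reach web1.
Distance 2: reach cache1, lb2.
Found lb2.

Yes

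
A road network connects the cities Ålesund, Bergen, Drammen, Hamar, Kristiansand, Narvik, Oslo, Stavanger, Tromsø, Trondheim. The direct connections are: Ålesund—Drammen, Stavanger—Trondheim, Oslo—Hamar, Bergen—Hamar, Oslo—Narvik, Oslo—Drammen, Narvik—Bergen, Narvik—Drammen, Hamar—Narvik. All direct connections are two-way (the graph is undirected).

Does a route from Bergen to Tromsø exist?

Explore from Bergen.
Distance 1: reach Hamar, Narvik.
Distance 2: reach Drammen, Oslo.
Distance 3: reach Ålesund.
The search is exhausted without reaching Tromsø; it lies in a different component.

No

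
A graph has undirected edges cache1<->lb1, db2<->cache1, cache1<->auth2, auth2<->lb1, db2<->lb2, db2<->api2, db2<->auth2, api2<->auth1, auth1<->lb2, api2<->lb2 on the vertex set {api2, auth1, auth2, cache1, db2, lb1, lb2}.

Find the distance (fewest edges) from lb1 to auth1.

Distance 0: lb1.
Distance 1: auth2, cache1.
Distance 2: db2.
Distance 3: api2, lb2.
Distance 4: auth1 — contains auth1.

4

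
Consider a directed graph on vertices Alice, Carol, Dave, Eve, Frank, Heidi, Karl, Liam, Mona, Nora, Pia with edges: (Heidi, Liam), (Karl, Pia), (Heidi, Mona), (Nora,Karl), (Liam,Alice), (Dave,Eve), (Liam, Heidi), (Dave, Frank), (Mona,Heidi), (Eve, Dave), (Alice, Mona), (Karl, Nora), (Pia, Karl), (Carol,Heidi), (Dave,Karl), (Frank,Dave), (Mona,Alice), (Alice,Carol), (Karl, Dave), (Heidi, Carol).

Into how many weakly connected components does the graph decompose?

2

From Alice: component {Alice, Carol, Heidi, Liam, Mona}.
From Dave: component {Dave, Eve, Frank, Karl, Nora, Pia}.
That's 2 components.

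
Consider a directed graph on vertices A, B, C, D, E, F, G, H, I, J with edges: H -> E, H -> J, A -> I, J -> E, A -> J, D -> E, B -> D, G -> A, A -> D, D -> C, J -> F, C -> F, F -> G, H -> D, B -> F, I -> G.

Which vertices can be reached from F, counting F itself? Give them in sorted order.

A, C, D, E, F, G, I, J

Start at F.
Its neighbours: G.
Then their neighbours: A.
Then next layer: D, I, J.
Then next layer: C, E.
Nothing further is reachable.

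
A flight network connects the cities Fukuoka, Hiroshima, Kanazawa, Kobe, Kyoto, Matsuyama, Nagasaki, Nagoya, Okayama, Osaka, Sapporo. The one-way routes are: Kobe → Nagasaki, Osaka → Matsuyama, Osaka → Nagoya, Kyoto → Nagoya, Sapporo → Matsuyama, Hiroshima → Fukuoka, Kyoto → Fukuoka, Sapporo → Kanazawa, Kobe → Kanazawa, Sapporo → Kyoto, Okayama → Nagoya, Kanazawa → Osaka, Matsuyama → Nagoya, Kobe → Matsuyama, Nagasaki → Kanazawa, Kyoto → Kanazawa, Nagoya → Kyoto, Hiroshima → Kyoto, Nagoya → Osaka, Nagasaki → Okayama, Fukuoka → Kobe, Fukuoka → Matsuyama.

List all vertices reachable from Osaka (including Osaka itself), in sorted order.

Start at Osaka.
Its neighbours: Matsuyama, Nagoya.
Then their neighbours: Kyoto.
Then next layer: Fukuoka, Kanazawa.
Then next layer: Kobe.
Then next layer: Nagasaki.
Then next layer: Okayama.
Nothing further is reachable.

Fukuoka, Kanazawa, Kobe, Kyoto, Matsuyama, Nagasaki, Nagoya, Okayama, Osaka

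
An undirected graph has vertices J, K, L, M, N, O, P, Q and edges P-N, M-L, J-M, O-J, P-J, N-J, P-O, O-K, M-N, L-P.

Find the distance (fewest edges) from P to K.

2

Distance 0: P.
Distance 1: J, L, N, O.
Distance 2: K, M — contains K.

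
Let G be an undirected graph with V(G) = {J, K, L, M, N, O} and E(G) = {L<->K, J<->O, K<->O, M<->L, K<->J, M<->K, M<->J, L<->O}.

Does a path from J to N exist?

Explore from J.
Distance 1: reach K, M, O.
Distance 2: reach L.
The search is exhausted without reaching N; it lies in a different component.

No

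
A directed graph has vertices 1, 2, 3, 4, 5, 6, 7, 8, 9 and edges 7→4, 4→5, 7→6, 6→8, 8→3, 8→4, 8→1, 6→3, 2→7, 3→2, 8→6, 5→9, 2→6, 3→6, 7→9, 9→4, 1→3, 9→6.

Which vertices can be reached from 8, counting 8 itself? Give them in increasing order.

Start at 8.
Its neighbours: 1, 3, 4, 6.
Then their neighbours: 2, 5.
Then next layer: 7, 9.
Every vertex is now reached.

1, 2, 3, 4, 5, 6, 7, 8, 9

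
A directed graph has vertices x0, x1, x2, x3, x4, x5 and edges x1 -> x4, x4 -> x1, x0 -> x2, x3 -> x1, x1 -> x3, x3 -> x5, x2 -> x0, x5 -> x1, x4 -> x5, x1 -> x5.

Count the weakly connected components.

From x0: component {x0, x2}.
From x1: component {x1, x3, x4, x5}.
That's 2 components.

2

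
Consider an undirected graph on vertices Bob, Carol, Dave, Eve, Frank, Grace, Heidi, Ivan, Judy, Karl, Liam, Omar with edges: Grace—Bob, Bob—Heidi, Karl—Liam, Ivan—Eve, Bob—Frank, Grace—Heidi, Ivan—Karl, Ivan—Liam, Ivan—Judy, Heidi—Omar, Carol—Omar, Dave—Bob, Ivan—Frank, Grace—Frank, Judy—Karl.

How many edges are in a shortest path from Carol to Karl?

Distance 0: Carol.
Distance 1: Omar.
Distance 2: Heidi.
Distance 3: Bob, Grace.
Distance 4: Dave, Frank.
Distance 5: Ivan.
Distance 6: Eve, Judy, Karl, Liam — contains Karl.

6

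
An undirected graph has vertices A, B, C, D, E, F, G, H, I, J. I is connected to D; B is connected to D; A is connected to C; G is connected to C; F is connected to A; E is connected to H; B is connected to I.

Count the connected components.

From A: component {A, C, F, G}.
From B: component {B, D, I}.
From E: component {E, H}.
From J: component {J}.
That's 4 components.

4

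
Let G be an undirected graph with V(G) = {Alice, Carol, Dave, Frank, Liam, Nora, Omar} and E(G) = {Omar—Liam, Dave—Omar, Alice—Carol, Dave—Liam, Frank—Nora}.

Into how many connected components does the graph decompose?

3

From Alice: component {Alice, Carol}.
From Dave: component {Dave, Liam, Omar}.
From Frank: component {Frank, Nora}.
That's 3 components.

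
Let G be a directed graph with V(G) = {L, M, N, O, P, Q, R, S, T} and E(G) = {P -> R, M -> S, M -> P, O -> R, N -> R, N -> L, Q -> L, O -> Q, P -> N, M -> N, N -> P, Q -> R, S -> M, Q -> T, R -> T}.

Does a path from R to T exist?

Yes

Explore from R.
Distance 1: reach T.
Found T.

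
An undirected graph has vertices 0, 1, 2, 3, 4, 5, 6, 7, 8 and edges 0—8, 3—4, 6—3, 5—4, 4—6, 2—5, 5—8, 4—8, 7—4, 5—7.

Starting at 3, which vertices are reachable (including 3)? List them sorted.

Start at 3.
Its neighbours: 4, 6.
Then their neighbours: 5, 7, 8.
Then next layer: 0, 2.
Nothing further is reachable.

0, 2, 3, 4, 5, 6, 7, 8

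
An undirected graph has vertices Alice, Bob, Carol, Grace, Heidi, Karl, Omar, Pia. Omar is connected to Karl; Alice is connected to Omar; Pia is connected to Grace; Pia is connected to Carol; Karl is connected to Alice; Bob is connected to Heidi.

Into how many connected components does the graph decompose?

From Alice: component {Alice, Karl, Omar}.
From Bob: component {Bob, Heidi}.
From Carol: component {Carol, Grace, Pia}.
That's 3 components.

3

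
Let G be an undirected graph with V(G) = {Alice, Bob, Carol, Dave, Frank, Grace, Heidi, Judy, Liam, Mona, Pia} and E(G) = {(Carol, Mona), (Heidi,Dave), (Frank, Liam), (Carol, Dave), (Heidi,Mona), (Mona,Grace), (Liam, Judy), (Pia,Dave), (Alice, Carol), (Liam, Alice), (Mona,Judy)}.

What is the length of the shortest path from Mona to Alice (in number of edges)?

2

Distance 0: Mona.
Distance 1: Carol, Grace, Heidi, Judy.
Distance 2: Alice, Dave, Liam — contains Alice.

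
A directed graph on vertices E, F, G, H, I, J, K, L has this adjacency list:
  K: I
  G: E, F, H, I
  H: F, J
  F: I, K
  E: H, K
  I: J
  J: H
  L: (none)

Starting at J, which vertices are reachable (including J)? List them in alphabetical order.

F, H, I, J, K

Start at J.
Its neighbours: H.
Then their neighbours: F.
Then next layer: I, K.
Nothing further is reachable.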